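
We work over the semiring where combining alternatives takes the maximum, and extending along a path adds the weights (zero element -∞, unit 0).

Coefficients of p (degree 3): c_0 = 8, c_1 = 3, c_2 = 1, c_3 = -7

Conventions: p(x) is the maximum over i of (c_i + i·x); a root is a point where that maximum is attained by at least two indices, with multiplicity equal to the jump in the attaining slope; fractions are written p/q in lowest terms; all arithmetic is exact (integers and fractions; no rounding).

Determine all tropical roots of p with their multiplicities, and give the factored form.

hull edge (i=0, c=8) to (i=2, c=1): slope -7/2, span 2
hull edge (i=2, c=1) to (i=3, c=-7): slope -8, span 1
Factored form: p(x) = -7 ⊗ (x ⊕ 7/2) ⊗ (x ⊕ 7/2) ⊗ (x ⊕ 8)
Answer: roots = 7/2 (mult 2), 8 (mult 1)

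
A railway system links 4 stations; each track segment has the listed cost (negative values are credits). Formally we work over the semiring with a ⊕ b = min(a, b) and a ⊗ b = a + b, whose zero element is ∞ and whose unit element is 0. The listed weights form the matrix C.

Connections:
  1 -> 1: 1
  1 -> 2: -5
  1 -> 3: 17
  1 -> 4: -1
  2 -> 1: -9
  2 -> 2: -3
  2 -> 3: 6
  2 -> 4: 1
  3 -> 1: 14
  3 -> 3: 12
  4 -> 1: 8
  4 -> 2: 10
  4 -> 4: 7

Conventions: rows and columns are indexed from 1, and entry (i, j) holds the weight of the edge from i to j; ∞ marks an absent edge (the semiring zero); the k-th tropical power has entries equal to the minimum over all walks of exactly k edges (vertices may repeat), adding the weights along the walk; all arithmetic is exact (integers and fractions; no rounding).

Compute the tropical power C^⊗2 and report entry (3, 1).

C^⊗2:
  [-14, -8, 1, -4]
  [-12, -14, 3, -10]
  [15, 9, 24, 13]
  [1, 3, 16, 7]
Key observation: the optimum is the walk 3->1->1, with weight 14 + 1 = 15.
Optimal value attained by: walk 3->1->1.
Answer: (C^⊗2)[3][1] = 15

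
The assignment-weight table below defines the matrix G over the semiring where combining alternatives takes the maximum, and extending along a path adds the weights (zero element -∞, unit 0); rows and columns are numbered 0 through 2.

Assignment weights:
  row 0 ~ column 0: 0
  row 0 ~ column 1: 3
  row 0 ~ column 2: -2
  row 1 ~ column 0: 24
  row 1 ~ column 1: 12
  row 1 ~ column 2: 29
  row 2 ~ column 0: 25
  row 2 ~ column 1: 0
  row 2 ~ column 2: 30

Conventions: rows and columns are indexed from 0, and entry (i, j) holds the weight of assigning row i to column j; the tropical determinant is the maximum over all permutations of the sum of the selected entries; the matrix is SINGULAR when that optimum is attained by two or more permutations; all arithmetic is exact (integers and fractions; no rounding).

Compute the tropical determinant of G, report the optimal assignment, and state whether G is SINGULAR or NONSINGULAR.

σ = (0, 1, 2): 0 + 12 + 30 = 42
σ = (0, 2, 1): 0 + 29 + 0 = 29
σ = (1, 0, 2): 3 + 24 + 30 = 57
σ = (1, 2, 0): 3 + 29 + 25 = 57
σ = (2, 0, 1): (-2) + 24 + 0 = 22
σ = (2, 1, 0): (-2) + 12 + 25 = 35
Optimal value attained by: σ = (1, 0, 2).
Answer: det⊕(G) = 57; verdict: SINGULAR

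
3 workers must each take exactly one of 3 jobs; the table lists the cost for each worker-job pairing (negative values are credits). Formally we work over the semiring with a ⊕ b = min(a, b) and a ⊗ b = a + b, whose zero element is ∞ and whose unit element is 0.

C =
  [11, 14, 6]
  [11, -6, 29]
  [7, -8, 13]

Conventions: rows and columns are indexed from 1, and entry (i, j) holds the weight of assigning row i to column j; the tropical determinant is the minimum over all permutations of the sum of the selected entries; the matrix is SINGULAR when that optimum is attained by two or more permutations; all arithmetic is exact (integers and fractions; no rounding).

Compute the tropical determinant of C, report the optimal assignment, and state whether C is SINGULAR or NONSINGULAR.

σ = (1, 2, 3): 11 + (-6) + 13 = 18
σ = (1, 3, 2): 11 + 29 + (-8) = 32
σ = (2, 1, 3): 14 + 11 + 13 = 38
σ = (2, 3, 1): 14 + 29 + 7 = 50
σ = (3, 1, 2): 6 + 11 + (-8) = 9
σ = (3, 2, 1): 6 + (-6) + 7 = 7
Optimal value attained by: σ = (3, 2, 1).
Answer: det⊕(C) = 7; verdict: NONSINGULAR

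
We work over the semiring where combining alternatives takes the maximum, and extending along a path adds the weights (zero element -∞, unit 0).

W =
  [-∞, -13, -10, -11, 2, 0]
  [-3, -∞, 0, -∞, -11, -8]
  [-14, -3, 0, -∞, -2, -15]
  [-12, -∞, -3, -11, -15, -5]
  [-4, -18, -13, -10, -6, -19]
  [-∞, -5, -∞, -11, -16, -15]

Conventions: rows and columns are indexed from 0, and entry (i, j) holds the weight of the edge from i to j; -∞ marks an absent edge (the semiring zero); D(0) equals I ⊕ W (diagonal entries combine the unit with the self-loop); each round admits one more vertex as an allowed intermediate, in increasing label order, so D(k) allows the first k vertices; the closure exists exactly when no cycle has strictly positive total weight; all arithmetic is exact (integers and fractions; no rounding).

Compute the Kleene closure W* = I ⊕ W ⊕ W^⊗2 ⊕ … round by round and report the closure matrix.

D(0):
  [0, -13, -10, -11, 2, 0]
  [-3, 0, 0, -∞, -11, -8]
  [-14, -3, 0, -∞, -2, -15]
  [-12, -∞, -3, 0, -15, -5]
  [-4, -18, -13, -10, 0, -19]
  [-∞, -5, -∞, -11, -16, 0]
D(1):
  [0, -13, -10, -11, 2, 0]
  [-3, 0, 0, -14, -1, -3]
  [-14, -3, 0, -25, -2, -14]
  [-12, -25, -3, 0, -10, -5]
  [-4, -17, -13, -10, 0, -4]
  [-∞, -5, -∞, -11, -16, 0]
D(2):
  [0, -13, -10, -11, 2, 0]
  [-3, 0, 0, -14, -1, -3]
  [-6, -3, 0, -17, -2, -6]
  [-12, -25, -3, 0, -10, -5]
  [-4, -17, -13, -10, 0, -4]
  [-8, -5, -5, -11, -6, 0]
D(3):
  [0, -13, -10, -11, 2, 0]
  [-3, 0, 0, -14, -1, -3]
  [-6, -3, 0, -17, -2, -6]
  [-9, -6, -3, 0, -5, -5]
  [-4, -16, -13, -10, 0, -4]
  [-8, -5, -5, -11, -6, 0]
D(4):
  [0, -13, -10, -11, 2, 0]
  [-3, 0, 0, -14, -1, -3]
  [-6, -3, 0, -17, -2, -6]
  [-9, -6, -3, 0, -5, -5]
  [-4, -16, -13, -10, 0, -4]
  [-8, -5, -5, -11, -6, 0]
D(5):
  [0, -13, -10, -8, 2, 0]
  [-3, 0, 0, -11, -1, -3]
  [-6, -3, 0, -12, -2, -6]
  [-9, -6, -3, 0, -5, -5]
  [-4, -16, -13, -10, 0, -4]
  [-8, -5, -5, -11, -6, 0]
D(6):
  [0, -5, -5, -8, 2, 0]
  [-3, 0, 0, -11, -1, -3]
  [-6, -3, 0, -12, -2, -6]
  [-9, -6, -3, 0, -5, -5]
  [-4, -9, -9, -10, 0, -4]
  [-8, -5, -5, -11, -6, 0]
Answer: W* = [[0, -5, -5, -8, 2, 0], [-3, 0, 0, -11, -1, -3], [-6, -3, 0, -12, -2, -6], [-9, -6, -3, 0, -5, -5], [-4, -9, -9, -10, 0, -4], [-8, -5, -5, -11, -6, 0]]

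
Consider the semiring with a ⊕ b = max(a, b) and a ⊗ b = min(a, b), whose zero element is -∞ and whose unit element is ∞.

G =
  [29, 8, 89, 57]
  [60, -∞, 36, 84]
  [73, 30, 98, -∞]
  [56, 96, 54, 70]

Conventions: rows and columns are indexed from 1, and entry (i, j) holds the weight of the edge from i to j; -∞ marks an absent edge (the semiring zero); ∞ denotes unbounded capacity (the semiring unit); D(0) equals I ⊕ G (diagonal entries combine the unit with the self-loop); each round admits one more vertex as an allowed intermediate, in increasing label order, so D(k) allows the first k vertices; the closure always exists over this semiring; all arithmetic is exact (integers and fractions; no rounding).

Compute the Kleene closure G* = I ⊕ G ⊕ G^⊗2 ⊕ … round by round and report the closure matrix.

D(0):
  [∞, 8, 89, 57]
  [60, ∞, 36, 84]
  [73, 30, ∞, -∞]
  [56, 96, 54, ∞]
D(1):
  [∞, 8, 89, 57]
  [60, ∞, 60, 84]
  [73, 30, ∞, 57]
  [56, 96, 56, ∞]
D(2):
  [∞, 8, 89, 57]
  [60, ∞, 60, 84]
  [73, 30, ∞, 57]
  [60, 96, 60, ∞]
D(3):
  [∞, 30, 89, 57]
  [60, ∞, 60, 84]
  [73, 30, ∞, 57]
  [60, 96, 60, ∞]
D(4):
  [∞, 57, 89, 57]
  [60, ∞, 60, 84]
  [73, 57, ∞, 57]
  [60, 96, 60, ∞]
Answer: G* = [[∞, 57, 89, 57], [60, ∞, 60, 84], [73, 57, ∞, 57], [60, 96, 60, ∞]]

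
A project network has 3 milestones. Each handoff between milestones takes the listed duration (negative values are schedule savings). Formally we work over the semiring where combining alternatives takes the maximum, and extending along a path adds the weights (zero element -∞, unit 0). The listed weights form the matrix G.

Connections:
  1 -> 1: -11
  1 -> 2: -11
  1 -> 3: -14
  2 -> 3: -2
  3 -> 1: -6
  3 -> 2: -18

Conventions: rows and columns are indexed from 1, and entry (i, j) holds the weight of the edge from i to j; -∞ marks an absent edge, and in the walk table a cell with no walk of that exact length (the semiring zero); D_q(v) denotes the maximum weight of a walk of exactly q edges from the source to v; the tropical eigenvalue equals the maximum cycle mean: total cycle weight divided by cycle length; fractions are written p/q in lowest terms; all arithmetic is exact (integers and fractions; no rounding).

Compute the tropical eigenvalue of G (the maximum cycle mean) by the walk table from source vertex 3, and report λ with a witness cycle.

q=0: [-∞, -∞, 0]
q=1: [-6, -18, -∞]
q=2: [-17, -17, -20]
q=3: [-26, -28, -19]
Optimal cycle mean attained by: cycle 1->2->3->1, total (-11) + (-2) + (-6), length 3.
Answer: λ = -19/3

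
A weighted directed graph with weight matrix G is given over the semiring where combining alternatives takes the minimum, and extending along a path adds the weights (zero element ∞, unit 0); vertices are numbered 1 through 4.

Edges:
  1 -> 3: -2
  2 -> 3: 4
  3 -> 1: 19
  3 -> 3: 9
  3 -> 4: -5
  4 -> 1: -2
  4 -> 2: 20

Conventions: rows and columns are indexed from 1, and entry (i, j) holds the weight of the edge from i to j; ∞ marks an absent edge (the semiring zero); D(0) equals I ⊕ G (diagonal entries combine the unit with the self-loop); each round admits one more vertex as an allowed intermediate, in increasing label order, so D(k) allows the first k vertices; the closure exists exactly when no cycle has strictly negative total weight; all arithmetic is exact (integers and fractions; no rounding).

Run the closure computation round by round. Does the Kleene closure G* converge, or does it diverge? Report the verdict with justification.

D(0):
  [0, ∞, -2, ∞]
  [∞, 0, 4, ∞]
  [19, ∞, 0, -5]
  [-2, 20, ∞, 0]
D(1):
  [0, ∞, -2, ∞]
  [∞, 0, 4, ∞]
  [19, ∞, 0, -5]
  [-2, 20, -4, 0]
D(2):
  [0, ∞, -2, ∞]
  [∞, 0, 4, ∞]
  [19, ∞, 0, -5]
  [-2, 20, -4, 0]
Detection: at round 3, diagonal entry (4, 4) turns strictly negative.
Key observation: the cycle 4->1->3->4 has total weight (-2) + (-2) + (-5), which is strictly negative.
Answer: DIVERGES — negative cycle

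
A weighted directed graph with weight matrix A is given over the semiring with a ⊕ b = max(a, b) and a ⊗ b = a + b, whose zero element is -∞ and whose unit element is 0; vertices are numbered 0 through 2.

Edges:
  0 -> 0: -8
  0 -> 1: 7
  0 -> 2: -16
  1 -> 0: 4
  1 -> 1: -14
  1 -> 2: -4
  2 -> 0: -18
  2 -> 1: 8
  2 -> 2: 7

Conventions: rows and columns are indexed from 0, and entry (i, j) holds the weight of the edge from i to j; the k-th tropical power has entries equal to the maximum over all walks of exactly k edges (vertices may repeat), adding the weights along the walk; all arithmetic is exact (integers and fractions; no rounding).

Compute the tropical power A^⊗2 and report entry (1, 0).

A^⊗2:
  [11, -1, 3]
  [-4, 11, 3]
  [12, 15, 14]
Key observation: the optimum is the walk 1->0->0, with weight 4 + (-8) = -4.
Optimal value attained by: walk 1->0->0.
Answer: (A^⊗2)[1][0] = -4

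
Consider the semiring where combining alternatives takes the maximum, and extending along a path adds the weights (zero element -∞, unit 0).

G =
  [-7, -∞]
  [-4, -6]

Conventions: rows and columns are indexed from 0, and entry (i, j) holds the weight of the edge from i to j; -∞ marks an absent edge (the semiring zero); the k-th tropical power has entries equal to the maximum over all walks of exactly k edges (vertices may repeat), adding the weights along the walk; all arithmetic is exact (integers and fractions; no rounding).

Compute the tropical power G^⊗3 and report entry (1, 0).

G^⊗2:
  [-14, -∞]
  [-10, -12]
G^⊗3:
  [-21, -∞]
  [-16, -18]
Key observation: the optimum is the walk 1->1->1->0, with weight (-6) + (-6) + (-4) = -16.
Optimal value attained by: walk 1->1->1->0.
Answer: (G^⊗3)[1][0] = -16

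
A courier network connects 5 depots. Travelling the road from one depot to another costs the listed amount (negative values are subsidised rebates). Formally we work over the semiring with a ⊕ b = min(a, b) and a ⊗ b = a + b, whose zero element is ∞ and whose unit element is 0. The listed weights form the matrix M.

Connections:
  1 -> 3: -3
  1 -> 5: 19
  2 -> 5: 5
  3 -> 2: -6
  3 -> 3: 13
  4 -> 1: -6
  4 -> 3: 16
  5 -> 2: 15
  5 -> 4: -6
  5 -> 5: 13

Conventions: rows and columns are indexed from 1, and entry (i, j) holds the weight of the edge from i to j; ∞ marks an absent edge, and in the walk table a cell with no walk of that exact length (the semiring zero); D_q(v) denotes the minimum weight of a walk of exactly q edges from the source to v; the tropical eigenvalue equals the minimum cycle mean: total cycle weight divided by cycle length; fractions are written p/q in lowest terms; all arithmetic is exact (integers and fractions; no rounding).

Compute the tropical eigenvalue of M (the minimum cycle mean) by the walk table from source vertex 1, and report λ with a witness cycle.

q=0: [0, ∞, ∞, ∞, ∞]
q=1: [∞, ∞, -3, ∞, 19]
q=2: [∞, -9, 10, 13, 32]
q=3: [7, 4, 23, 26, -4]
q=4: [20, 11, 4, -10, 9]
q=5: [-16, -2, 6, 3, 16]
Optimal cycle mean attained by: cycle 1->3->2->5->4->1, total (-3) + (-6) + 5 + (-6) + (-6), length 5.
Answer: λ = -16/5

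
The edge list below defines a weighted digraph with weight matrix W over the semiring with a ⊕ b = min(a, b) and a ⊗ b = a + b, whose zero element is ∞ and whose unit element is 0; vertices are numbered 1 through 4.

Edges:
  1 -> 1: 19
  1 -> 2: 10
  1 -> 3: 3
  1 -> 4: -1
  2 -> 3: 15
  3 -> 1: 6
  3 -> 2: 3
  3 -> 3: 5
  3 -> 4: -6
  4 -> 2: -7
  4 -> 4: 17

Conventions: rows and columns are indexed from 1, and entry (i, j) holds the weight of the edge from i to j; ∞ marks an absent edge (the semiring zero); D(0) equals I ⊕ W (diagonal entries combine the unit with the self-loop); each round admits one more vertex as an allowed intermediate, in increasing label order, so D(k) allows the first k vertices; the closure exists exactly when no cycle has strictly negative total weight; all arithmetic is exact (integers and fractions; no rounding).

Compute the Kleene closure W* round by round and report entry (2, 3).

D(0):
  [0, 10, 3, -1]
  [∞, 0, 15, ∞]
  [6, 3, 0, -6]
  [∞, -7, ∞, 0]
D(1):
  [0, 10, 3, -1]
  [∞, 0, 15, ∞]
  [6, 3, 0, -6]
  [∞, -7, ∞, 0]
D(2):
  [0, 10, 3, -1]
  [∞, 0, 15, ∞]
  [6, 3, 0, -6]
  [∞, -7, 8, 0]
D(3):
  [0, 6, 3, -3]
  [21, 0, 15, 9]
  [6, 3, 0, -6]
  [14, -7, 8, 0]
D(4):
  [0, -10, 3, -3]
  [21, 0, 15, 9]
  [6, -13, 0, -6]
  [14, -7, 8, 0]
Answer: W*[2][3] = 15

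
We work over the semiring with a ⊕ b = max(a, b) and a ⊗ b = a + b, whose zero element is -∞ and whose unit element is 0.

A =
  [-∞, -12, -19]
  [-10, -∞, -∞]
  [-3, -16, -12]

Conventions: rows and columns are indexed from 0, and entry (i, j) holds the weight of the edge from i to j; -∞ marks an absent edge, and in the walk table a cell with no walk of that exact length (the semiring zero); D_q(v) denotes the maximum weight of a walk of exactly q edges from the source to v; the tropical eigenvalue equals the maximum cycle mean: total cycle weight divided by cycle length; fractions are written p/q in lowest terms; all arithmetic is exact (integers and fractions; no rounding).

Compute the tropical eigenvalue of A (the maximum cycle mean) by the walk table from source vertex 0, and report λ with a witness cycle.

q=0: [0, -∞, -∞]
q=1: [-∞, -12, -19]
q=2: [-22, -35, -31]
q=3: [-34, -34, -41]
Optimal cycle mean attained by: cycle 0->1->0, total (-12) + (-10), length 2.
Answer: λ = -11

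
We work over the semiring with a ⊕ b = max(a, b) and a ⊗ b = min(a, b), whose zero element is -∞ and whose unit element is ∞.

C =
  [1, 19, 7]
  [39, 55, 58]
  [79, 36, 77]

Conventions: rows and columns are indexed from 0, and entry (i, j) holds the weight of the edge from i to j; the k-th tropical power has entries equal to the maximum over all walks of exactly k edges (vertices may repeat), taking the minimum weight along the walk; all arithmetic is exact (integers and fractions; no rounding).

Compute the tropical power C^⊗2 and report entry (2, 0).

C^⊗2:
  [19, 19, 19]
  [58, 55, 58]
  [77, 36, 77]
Key observation: the optimum is the walk 2->2->0, with weight 77 min 79 = 77.
Optimal value attained by: walk 2->2->0.
Answer: (C^⊗2)[2][0] = 77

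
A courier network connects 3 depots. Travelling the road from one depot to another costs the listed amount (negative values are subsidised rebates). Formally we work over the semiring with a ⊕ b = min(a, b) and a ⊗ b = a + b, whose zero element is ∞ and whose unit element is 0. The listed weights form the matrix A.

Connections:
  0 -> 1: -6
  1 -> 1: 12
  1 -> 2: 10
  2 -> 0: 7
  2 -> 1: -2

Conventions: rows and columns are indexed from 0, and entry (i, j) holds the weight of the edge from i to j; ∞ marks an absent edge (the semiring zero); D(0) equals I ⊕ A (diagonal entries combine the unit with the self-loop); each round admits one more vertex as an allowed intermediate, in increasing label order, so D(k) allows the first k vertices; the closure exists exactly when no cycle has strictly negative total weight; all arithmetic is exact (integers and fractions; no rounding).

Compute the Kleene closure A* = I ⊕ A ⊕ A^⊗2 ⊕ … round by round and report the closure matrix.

D(0):
  [0, -6, ∞]
  [∞, 0, 10]
  [7, -2, 0]
D(1):
  [0, -6, ∞]
  [∞, 0, 10]
  [7, -2, 0]
D(2):
  [0, -6, 4]
  [∞, 0, 10]
  [7, -2, 0]
D(3):
  [0, -6, 4]
  [17, 0, 10]
  [7, -2, 0]
Answer: A* = [[0, -6, 4], [17, 0, 10], [7, -2, 0]]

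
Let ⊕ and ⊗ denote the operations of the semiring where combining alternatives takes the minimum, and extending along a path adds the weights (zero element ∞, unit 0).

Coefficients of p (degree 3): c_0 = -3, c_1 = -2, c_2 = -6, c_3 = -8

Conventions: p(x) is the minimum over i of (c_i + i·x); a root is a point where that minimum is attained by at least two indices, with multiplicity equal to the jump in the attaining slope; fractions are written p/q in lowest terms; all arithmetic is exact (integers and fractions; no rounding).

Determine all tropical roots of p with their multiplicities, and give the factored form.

hull edge (i=0, c=-3) to (i=3, c=-8): slope -5/3, span 3
Factored form: p(x) = -8 ⊗ (x ⊕ 5/3) ⊗ (x ⊕ 5/3) ⊗ (x ⊕ 5/3)
Answer: roots = 5/3 (mult 3)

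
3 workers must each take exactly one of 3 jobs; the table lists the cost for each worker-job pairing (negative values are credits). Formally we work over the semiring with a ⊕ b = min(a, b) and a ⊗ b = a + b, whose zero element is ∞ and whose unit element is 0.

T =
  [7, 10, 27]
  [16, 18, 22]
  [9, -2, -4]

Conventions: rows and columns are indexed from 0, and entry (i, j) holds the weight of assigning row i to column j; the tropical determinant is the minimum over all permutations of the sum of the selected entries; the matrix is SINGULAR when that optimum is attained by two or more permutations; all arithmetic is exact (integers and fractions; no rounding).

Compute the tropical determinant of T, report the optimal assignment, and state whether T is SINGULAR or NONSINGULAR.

σ = (0, 1, 2): 7 + 18 + (-4) = 21
σ = (0, 2, 1): 7 + 22 + (-2) = 27
σ = (1, 0, 2): 10 + 16 + (-4) = 22
σ = (1, 2, 0): 10 + 22 + 9 = 41
σ = (2, 0, 1): 27 + 16 + (-2) = 41
σ = (2, 1, 0): 27 + 18 + 9 = 54
Optimal value attained by: σ = (0, 1, 2).
Answer: det⊕(T) = 21; verdict: NONSINGULAR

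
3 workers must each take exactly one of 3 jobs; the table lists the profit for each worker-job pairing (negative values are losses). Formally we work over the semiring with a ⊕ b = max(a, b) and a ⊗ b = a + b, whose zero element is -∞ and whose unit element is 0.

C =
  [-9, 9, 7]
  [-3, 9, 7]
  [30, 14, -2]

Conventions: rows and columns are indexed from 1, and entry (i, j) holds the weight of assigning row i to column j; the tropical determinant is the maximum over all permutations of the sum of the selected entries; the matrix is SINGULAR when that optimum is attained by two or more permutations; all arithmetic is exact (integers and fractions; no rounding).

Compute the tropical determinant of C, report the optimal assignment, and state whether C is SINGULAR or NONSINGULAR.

σ = (1, 2, 3): (-9) + 9 + (-2) = -2
σ = (1, 3, 2): (-9) + 7 + 14 = 12
σ = (2, 1, 3): 9 + (-3) + (-2) = 4
σ = (2, 3, 1): 9 + 7 + 30 = 46
σ = (3, 1, 2): 7 + (-3) + 14 = 18
σ = (3, 2, 1): 7 + 9 + 30 = 46
Optimal value attained by: σ = (2, 3, 1).
Answer: det⊕(C) = 46; verdict: SINGULAR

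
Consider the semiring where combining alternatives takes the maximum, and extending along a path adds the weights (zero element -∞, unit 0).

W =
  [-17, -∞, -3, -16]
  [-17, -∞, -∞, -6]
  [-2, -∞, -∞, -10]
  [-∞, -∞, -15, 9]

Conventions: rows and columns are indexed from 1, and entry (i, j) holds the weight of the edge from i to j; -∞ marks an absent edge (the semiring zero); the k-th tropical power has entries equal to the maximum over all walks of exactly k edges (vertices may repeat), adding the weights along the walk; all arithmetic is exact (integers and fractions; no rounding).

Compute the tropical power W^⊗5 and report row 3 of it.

W^⊗2:
  [-5, -∞, -20, -7]
  [-34, -∞, -20, 3]
  [-19, -∞, -5, -1]
  [-17, -∞, -6, 18]
W^⊗3:
  [-22, -∞, -8, 2]
  [-22, -∞, -12, 12]
  [-7, -∞, -16, 8]
  [-8, -∞, 3, 27]
W^⊗4:
  [-10, -∞, -13, 11]
  [-14, -∞, -3, 21]
  [-18, -∞, -7, 17]
  [1, -∞, 12, 36]
W^⊗5:
  [-15, -∞, -4, 20]
  [-5, -∞, 6, 30]
  [-9, -∞, 2, 26]
  [10, -∞, 21, 45]
Answer: row 3 of W^⊗5 = [-9, -∞, 2, 26]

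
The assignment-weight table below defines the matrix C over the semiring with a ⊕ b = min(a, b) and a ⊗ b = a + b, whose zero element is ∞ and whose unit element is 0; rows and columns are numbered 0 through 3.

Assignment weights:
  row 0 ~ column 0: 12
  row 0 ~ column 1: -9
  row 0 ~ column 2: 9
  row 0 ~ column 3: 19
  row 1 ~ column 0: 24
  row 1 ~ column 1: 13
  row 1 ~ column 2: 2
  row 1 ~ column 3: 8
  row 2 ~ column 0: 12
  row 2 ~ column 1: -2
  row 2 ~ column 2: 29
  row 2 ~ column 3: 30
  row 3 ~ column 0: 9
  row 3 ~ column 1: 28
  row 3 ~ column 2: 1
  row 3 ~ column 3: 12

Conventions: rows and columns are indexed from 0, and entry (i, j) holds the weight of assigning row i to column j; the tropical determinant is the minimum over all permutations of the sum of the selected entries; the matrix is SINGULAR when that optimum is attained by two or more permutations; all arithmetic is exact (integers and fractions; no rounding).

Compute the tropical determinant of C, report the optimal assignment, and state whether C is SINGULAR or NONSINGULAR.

σ = (0, 1, 2, 3): 12 + 13 + 29 + 12 = 66
σ = (0, 1, 3, 2): 12 + 13 + 30 + 1 = 56
σ = (0, 2, 1, 3): 12 + 2 + (-2) + 12 = 24
σ = (0, 2, 3, 1): 12 + 2 + 30 + 28 = 72
σ = (0, 3, 1, 2): 12 + 8 + (-2) + 1 = 19
σ = (0, 3, 2, 1): 12 + 8 + 29 + 28 = 77
σ = (1, 0, 2, 3): (-9) + 24 + 29 + 12 = 56
σ = (1, 0, 3, 2): (-9) + 24 + 30 + 1 = 46
σ = (1, 2, 0, 3): (-9) + 2 + 12 + 12 = 17
σ = (1, 2, 3, 0): (-9) + 2 + 30 + 9 = 32
σ = (1, 3, 0, 2): (-9) + 8 + 12 + 1 = 12
σ = (1, 3, 2, 0): (-9) + 8 + 29 + 9 = 37
σ = (2, 0, 1, 3): 9 + 24 + (-2) + 12 = 43
σ = (2, 0, 3, 1): 9 + 24 + 30 + 28 = 91
σ = (2, 1, 0, 3): 9 + 13 + 12 + 12 = 46
σ = (2, 1, 3, 0): 9 + 13 + 30 + 9 = 61
σ = (2, 3, 0, 1): 9 + 8 + 12 + 28 = 57
σ = (2, 3, 1, 0): 9 + 8 + (-2) + 9 = 24
σ = (3, 0, 1, 2): 19 + 24 + (-2) + 1 = 42
σ = (3, 0, 2, 1): 19 + 24 + 29 + 28 = 100
σ = (3, 1, 0, 2): 19 + 13 + 12 + 1 = 45
σ = (3, 1, 2, 0): 19 + 13 + 29 + 9 = 70
σ = (3, 2, 0, 1): 19 + 2 + 12 + 28 = 61
σ = (3, 2, 1, 0): 19 + 2 + (-2) + 9 = 28
Optimal value attained by: σ = (1, 3, 0, 2).
Answer: det⊕(C) = 12; verdict: NONSINGULAR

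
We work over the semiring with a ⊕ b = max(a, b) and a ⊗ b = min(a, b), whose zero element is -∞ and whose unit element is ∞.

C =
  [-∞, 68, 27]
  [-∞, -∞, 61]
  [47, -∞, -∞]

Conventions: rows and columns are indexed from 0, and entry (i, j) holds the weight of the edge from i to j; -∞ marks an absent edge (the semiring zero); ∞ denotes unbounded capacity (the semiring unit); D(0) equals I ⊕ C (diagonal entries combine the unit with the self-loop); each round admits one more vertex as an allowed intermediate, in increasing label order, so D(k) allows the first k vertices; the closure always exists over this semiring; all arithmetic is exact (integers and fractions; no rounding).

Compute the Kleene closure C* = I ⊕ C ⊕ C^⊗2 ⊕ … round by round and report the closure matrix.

D(0):
  [∞, 68, 27]
  [-∞, ∞, 61]
  [47, -∞, ∞]
D(1):
  [∞, 68, 27]
  [-∞, ∞, 61]
  [47, 47, ∞]
D(2):
  [∞, 68, 61]
  [-∞, ∞, 61]
  [47, 47, ∞]
D(3):
  [∞, 68, 61]
  [47, ∞, 61]
  [47, 47, ∞]
Answer: C* = [[∞, 68, 61], [47, ∞, 61], [47, 47, ∞]]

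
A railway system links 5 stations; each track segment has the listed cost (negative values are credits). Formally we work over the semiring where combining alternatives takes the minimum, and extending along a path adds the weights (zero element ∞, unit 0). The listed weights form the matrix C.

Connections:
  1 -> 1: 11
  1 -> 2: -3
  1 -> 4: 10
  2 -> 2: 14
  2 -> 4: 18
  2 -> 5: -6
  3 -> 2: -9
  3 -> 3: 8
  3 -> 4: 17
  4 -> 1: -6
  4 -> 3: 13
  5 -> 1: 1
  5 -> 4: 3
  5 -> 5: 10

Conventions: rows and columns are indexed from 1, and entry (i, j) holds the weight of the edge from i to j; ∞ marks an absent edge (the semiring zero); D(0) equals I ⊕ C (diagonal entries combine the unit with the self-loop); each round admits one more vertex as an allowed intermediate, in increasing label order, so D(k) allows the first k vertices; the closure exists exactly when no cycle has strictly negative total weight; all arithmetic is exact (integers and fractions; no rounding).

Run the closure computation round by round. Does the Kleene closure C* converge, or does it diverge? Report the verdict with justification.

D(0):
  [0, -3, ∞, 10, ∞]
  [∞, 0, ∞, 18, -6]
  [∞, -9, 0, 17, ∞]
  [-6, ∞, 13, 0, ∞]
  [1, ∞, ∞, 3, 0]
D(1):
  [0, -3, ∞, 10, ∞]
  [∞, 0, ∞, 18, -6]
  [∞, -9, 0, 17, ∞]
  [-6, -9, 13, 0, ∞]
  [1, -2, ∞, 3, 0]
Detection: at round 2, diagonal entry (5, 5) turns strictly negative.
Key observation: the cycle 5->1->2->5 has total weight 1 + (-3) + (-6), which is strictly negative.
Answer: DIVERGES — negative cycle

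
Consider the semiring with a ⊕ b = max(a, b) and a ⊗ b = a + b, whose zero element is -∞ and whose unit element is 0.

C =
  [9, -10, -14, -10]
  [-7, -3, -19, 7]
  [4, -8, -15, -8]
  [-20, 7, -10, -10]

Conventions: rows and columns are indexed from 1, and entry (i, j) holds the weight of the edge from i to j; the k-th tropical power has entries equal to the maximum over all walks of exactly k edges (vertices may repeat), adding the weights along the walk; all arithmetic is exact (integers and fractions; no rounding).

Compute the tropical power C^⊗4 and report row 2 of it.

C^⊗2:
  [18, -1, -5, -1]
  [2, 14, -3, 4]
  [13, -1, -10, -1]
  [0, 4, -12, 14]
C^⊗3:
  [27, 8, 4, 8]
  [11, 11, -5, 21]
  [22, 6, -1, 6]
  [9, 21, 4, 11]
C^⊗4:
  [36, 17, 13, 17]
  [20, 28, 11, 18]
  [31, 13, 8, 13]
  [18, 18, 2, 28]
Answer: row 2 of C^⊗4 = [20, 28, 11, 18]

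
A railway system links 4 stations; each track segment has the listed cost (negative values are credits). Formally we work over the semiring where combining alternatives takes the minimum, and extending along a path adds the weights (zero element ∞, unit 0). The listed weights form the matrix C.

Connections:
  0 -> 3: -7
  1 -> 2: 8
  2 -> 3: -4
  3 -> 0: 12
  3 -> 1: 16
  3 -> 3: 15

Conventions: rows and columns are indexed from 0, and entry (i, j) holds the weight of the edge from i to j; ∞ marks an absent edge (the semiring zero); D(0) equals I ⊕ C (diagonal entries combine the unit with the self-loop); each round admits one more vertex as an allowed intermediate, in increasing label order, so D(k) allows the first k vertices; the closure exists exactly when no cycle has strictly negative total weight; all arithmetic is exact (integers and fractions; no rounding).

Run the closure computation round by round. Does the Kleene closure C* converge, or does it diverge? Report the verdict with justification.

D(0):
  [0, ∞, ∞, -7]
  [∞, 0, 8, ∞]
  [∞, ∞, 0, -4]
  [12, 16, ∞, 0]
D(1):
  [0, ∞, ∞, -7]
  [∞, 0, 8, ∞]
  [∞, ∞, 0, -4]
  [12, 16, ∞, 0]
D(2):
  [0, ∞, ∞, -7]
  [∞, 0, 8, ∞]
  [∞, ∞, 0, -4]
  [12, 16, 24, 0]
D(3):
  [0, ∞, ∞, -7]
  [∞, 0, 8, 4]
  [∞, ∞, 0, -4]
  [12, 16, 24, 0]
D(4):
  [0, 9, 17, -7]
  [16, 0, 8, 4]
  [8, 12, 0, -4]
  [12, 16, 24, 0]
Key observation: every diagonal entry stays at the unit through all rounds, so no improving cycle exists.
Answer: CONVERGES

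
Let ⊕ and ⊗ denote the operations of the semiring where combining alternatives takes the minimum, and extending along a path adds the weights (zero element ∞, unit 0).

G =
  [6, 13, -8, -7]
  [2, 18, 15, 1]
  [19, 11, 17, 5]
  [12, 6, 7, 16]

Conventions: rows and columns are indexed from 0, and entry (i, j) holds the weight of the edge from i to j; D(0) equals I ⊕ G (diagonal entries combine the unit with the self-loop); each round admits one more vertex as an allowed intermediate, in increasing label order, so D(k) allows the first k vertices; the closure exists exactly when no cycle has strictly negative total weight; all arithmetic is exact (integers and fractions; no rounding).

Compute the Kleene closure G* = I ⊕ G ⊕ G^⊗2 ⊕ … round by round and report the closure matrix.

D(0):
  [0, 13, -8, -7]
  [2, 0, 15, 1]
  [19, 11, 0, 5]
  [12, 6, 7, 0]
D(1):
  [0, 13, -8, -7]
  [2, 0, -6, -5]
  [19, 11, 0, 5]
  [12, 6, 4, 0]
D(2):
  [0, 13, -8, -7]
  [2, 0, -6, -5]
  [13, 11, 0, 5]
  [8, 6, 0, 0]
D(3):
  [0, 3, -8, -7]
  [2, 0, -6, -5]
  [13, 11, 0, 5]
  [8, 6, 0, 0]
D(4):
  [0, -1, -8, -7]
  [2, 0, -6, -5]
  [13, 11, 0, 5]
  [8, 6, 0, 0]
Answer: G* = [[0, -1, -8, -7], [2, 0, -6, -5], [13, 11, 0, 5], [8, 6, 0, 0]]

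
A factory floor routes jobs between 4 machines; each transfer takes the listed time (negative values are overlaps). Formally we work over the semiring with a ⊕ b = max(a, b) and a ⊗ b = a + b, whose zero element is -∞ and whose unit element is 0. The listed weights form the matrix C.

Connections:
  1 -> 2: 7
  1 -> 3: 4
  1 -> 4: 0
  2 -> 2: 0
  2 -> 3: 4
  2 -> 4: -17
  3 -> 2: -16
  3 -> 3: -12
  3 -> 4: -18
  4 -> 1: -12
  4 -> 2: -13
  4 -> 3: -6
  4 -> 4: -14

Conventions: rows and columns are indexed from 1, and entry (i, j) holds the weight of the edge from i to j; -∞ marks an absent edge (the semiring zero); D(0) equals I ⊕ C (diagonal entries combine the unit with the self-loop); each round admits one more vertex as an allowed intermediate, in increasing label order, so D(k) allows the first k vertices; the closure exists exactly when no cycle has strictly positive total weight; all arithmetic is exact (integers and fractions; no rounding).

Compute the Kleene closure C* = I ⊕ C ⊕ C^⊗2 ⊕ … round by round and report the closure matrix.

D(0):
  [0, 7, 4, 0]
  [-∞, 0, 4, -17]
  [-∞, -16, 0, -18]
  [-12, -13, -6, 0]
D(1):
  [0, 7, 4, 0]
  [-∞, 0, 4, -17]
  [-∞, -16, 0, -18]
  [-12, -5, -6, 0]
D(2):
  [0, 7, 11, 0]
  [-∞, 0, 4, -17]
  [-∞, -16, 0, -18]
  [-12, -5, -1, 0]
D(3):
  [0, 7, 11, 0]
  [-∞, 0, 4, -14]
  [-∞, -16, 0, -18]
  [-12, -5, -1, 0]
D(4):
  [0, 7, 11, 0]
  [-26, 0, 4, -14]
  [-30, -16, 0, -18]
  [-12, -5, -1, 0]
Answer: C* = [[0, 7, 11, 0], [-26, 0, 4, -14], [-30, -16, 0, -18], [-12, -5, -1, 0]]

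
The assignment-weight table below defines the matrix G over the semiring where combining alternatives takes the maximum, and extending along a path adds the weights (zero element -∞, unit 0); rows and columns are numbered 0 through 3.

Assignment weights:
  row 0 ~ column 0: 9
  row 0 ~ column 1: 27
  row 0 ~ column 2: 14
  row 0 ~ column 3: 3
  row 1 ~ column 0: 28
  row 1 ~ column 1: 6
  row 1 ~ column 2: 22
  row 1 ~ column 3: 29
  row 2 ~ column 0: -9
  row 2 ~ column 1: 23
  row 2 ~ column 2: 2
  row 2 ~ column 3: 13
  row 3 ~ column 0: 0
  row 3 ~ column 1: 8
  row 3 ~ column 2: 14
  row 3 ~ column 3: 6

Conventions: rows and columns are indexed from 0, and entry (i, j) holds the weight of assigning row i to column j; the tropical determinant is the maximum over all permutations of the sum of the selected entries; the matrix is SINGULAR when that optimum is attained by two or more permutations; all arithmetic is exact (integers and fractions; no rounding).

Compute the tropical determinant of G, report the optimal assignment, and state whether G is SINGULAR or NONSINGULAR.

σ = (0, 1, 2, 3): 9 + 6 + 2 + 6 = 23
σ = (0, 1, 3, 2): 9 + 6 + 13 + 14 = 42
σ = (0, 2, 1, 3): 9 + 22 + 23 + 6 = 60
σ = (0, 2, 3, 1): 9 + 22 + 13 + 8 = 52
σ = (0, 3, 1, 2): 9 + 29 + 23 + 14 = 75
σ = (0, 3, 2, 1): 9 + 29 + 2 + 8 = 48
σ = (1, 0, 2, 3): 27 + 28 + 2 + 6 = 63
σ = (1, 0, 3, 2): 27 + 28 + 13 + 14 = 82
σ = (1, 2, 0, 3): 27 + 22 + (-9) + 6 = 46
σ = (1, 2, 3, 0): 27 + 22 + 13 + 0 = 62
σ = (1, 3, 0, 2): 27 + 29 + (-9) + 14 = 61
σ = (1, 3, 2, 0): 27 + 29 + 2 + 0 = 58
σ = (2, 0, 1, 3): 14 + 28 + 23 + 6 = 71
σ = (2, 0, 3, 1): 14 + 28 + 13 + 8 = 63
σ = (2, 1, 0, 3): 14 + 6 + (-9) + 6 = 17
σ = (2, 1, 3, 0): 14 + 6 + 13 + 0 = 33
σ = (2, 3, 0, 1): 14 + 29 + (-9) + 8 = 42
σ = (2, 3, 1, 0): 14 + 29 + 23 + 0 = 66
σ = (3, 0, 1, 2): 3 + 28 + 23 + 14 = 68
σ = (3, 0, 2, 1): 3 + 28 + 2 + 8 = 41
σ = (3, 1, 0, 2): 3 + 6 + (-9) + 14 = 14
σ = (3, 1, 2, 0): 3 + 6 + 2 + 0 = 11
σ = (3, 2, 0, 1): 3 + 22 + (-9) + 8 = 24
σ = (3, 2, 1, 0): 3 + 22 + 23 + 0 = 48
Optimal value attained by: σ = (1, 0, 3, 2).
Answer: det⊕(G) = 82; verdict: NONSINGULAR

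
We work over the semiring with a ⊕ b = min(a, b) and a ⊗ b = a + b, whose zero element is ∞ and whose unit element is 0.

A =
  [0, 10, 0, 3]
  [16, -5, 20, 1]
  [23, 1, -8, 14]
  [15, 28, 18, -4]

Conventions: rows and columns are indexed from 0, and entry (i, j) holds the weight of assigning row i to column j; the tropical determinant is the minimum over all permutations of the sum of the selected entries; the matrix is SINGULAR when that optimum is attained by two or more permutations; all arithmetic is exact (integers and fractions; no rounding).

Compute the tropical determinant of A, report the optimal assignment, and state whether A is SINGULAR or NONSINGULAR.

σ = (0, 1, 2, 3): 0 + (-5) + (-8) + (-4) = -17
σ = (0, 1, 3, 2): 0 + (-5) + 14 + 18 = 27
σ = (0, 2, 1, 3): 0 + 20 + 1 + (-4) = 17
σ = (0, 2, 3, 1): 0 + 20 + 14 + 28 = 62
σ = (0, 3, 1, 2): 0 + 1 + 1 + 18 = 20
σ = (0, 3, 2, 1): 0 + 1 + (-8) + 28 = 21
σ = (1, 0, 2, 3): 10 + 16 + (-8) + (-4) = 14
σ = (1, 0, 3, 2): 10 + 16 + 14 + 18 = 58
σ = (1, 2, 0, 3): 10 + 20 + 23 + (-4) = 49
σ = (1, 2, 3, 0): 10 + 20 + 14 + 15 = 59
σ = (1, 3, 0, 2): 10 + 1 + 23 + 18 = 52
σ = (1, 3, 2, 0): 10 + 1 + (-8) + 15 = 18
σ = (2, 0, 1, 3): 0 + 16 + 1 + (-4) = 13
σ = (2, 0, 3, 1): 0 + 16 + 14 + 28 = 58
σ = (2, 1, 0, 3): 0 + (-5) + 23 + (-4) = 14
σ = (2, 1, 3, 0): 0 + (-5) + 14 + 15 = 24
σ = (2, 3, 0, 1): 0 + 1 + 23 + 28 = 52
σ = (2, 3, 1, 0): 0 + 1 + 1 + 15 = 17
σ = (3, 0, 1, 2): 3 + 16 + 1 + 18 = 38
σ = (3, 0, 2, 1): 3 + 16 + (-8) + 28 = 39
σ = (3, 1, 0, 2): 3 + (-5) + 23 + 18 = 39
σ = (3, 1, 2, 0): 3 + (-5) + (-8) + 15 = 5
σ = (3, 2, 0, 1): 3 + 20 + 23 + 28 = 74
σ = (3, 2, 1, 0): 3 + 20 + 1 + 15 = 39
Optimal value attained by: σ = (0, 1, 2, 3).
Answer: det⊕(A) = -17; verdict: NONSINGULAR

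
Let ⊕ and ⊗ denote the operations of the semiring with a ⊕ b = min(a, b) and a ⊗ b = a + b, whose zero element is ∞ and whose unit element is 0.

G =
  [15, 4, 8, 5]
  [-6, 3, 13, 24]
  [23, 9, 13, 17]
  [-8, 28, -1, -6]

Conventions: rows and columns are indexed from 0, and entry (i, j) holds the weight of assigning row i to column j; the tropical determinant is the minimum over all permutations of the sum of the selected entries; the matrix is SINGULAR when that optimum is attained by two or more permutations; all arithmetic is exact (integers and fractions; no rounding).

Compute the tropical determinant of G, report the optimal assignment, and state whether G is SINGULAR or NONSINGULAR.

σ = (0, 1, 2, 3): 15 + 3 + 13 + (-6) = 25
σ = (0, 1, 3, 2): 15 + 3 + 17 + (-1) = 34
σ = (0, 2, 1, 3): 15 + 13 + 9 + (-6) = 31
σ = (0, 2, 3, 1): 15 + 13 + 17 + 28 = 73
σ = (0, 3, 1, 2): 15 + 24 + 9 + (-1) = 47
σ = (0, 3, 2, 1): 15 + 24 + 13 + 28 = 80
σ = (1, 0, 2, 3): 4 + (-6) + 13 + (-6) = 5
σ = (1, 0, 3, 2): 4 + (-6) + 17 + (-1) = 14
σ = (1, 2, 0, 3): 4 + 13 + 23 + (-6) = 34
σ = (1, 2, 3, 0): 4 + 13 + 17 + (-8) = 26
σ = (1, 3, 0, 2): 4 + 24 + 23 + (-1) = 50
σ = (1, 3, 2, 0): 4 + 24 + 13 + (-8) = 33
σ = (2, 0, 1, 3): 8 + (-6) + 9 + (-6) = 5
σ = (2, 0, 3, 1): 8 + (-6) + 17 + 28 = 47
σ = (2, 1, 0, 3): 8 + 3 + 23 + (-6) = 28
σ = (2, 1, 3, 0): 8 + 3 + 17 + (-8) = 20
σ = (2, 3, 0, 1): 8 + 24 + 23 + 28 = 83
σ = (2, 3, 1, 0): 8 + 24 + 9 + (-8) = 33
σ = (3, 0, 1, 2): 5 + (-6) + 9 + (-1) = 7
σ = (3, 0, 2, 1): 5 + (-6) + 13 + 28 = 40
σ = (3, 1, 0, 2): 5 + 3 + 23 + (-1) = 30
σ = (3, 1, 2, 0): 5 + 3 + 13 + (-8) = 13
σ = (3, 2, 0, 1): 5 + 13 + 23 + 28 = 69
σ = (3, 2, 1, 0): 5 + 13 + 9 + (-8) = 19
Optimal value attained by: σ = (1, 0, 2, 3).
Answer: det⊕(G) = 5; verdict: SINGULAR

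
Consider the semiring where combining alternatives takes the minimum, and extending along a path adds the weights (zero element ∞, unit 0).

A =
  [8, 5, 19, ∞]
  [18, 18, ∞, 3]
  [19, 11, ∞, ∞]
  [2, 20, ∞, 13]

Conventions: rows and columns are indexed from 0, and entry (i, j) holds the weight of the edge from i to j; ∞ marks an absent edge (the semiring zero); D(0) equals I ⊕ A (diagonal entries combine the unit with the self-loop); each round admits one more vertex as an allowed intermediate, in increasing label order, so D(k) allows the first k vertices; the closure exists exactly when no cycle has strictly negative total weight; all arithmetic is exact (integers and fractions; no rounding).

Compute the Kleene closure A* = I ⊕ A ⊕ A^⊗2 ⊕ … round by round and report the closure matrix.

D(0):
  [0, 5, 19, ∞]
  [18, 0, ∞, 3]
  [19, 11, 0, ∞]
  [2, 20, ∞, 0]
D(1):
  [0, 5, 19, ∞]
  [18, 0, 37, 3]
  [19, 11, 0, ∞]
  [2, 7, 21, 0]
D(2):
  [0, 5, 19, 8]
  [18, 0, 37, 3]
  [19, 11, 0, 14]
  [2, 7, 21, 0]
D(3):
  [0, 5, 19, 8]
  [18, 0, 37, 3]
  [19, 11, 0, 14]
  [2, 7, 21, 0]
D(4):
  [0, 5, 19, 8]
  [5, 0, 24, 3]
  [16, 11, 0, 14]
  [2, 7, 21, 0]
Answer: A* = [[0, 5, 19, 8], [5, 0, 24, 3], [16, 11, 0, 14], [2, 7, 21, 0]]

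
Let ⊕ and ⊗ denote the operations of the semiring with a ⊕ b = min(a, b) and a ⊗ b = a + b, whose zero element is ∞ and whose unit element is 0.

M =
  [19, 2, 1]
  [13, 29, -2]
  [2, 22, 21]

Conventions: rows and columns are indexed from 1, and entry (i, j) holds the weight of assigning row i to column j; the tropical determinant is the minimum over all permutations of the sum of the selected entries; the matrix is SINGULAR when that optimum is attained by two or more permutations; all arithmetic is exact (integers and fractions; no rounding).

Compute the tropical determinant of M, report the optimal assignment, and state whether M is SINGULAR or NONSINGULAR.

σ = (1, 2, 3): 19 + 29 + 21 = 69
σ = (1, 3, 2): 19 + (-2) + 22 = 39
σ = (2, 1, 3): 2 + 13 + 21 = 36
σ = (2, 3, 1): 2 + (-2) + 2 = 2
σ = (3, 1, 2): 1 + 13 + 22 = 36
σ = (3, 2, 1): 1 + 29 + 2 = 32
Optimal value attained by: σ = (2, 3, 1).
Answer: det⊕(M) = 2; verdict: NONSINGULAR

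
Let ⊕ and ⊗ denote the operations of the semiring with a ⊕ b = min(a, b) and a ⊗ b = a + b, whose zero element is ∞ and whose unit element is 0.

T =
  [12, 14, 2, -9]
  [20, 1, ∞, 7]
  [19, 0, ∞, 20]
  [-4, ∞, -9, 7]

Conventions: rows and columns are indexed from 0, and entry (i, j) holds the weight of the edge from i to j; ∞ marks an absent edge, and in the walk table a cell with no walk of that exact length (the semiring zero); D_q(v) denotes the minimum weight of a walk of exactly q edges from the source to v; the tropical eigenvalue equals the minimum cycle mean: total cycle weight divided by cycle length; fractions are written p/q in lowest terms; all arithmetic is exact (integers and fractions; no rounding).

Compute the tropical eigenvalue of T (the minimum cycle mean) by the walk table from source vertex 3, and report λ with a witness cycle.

q=0: [∞, ∞, ∞, 0]
q=1: [-4, ∞, -9, 7]
q=2: [3, -9, -2, -13]
q=3: [-17, -8, -22, -6]
q=4: [-10, -22, -15, -26]
Optimal cycle mean attained by: cycle 0->3->0, total (-9) + (-4), length 2.
Answer: λ = -13/2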